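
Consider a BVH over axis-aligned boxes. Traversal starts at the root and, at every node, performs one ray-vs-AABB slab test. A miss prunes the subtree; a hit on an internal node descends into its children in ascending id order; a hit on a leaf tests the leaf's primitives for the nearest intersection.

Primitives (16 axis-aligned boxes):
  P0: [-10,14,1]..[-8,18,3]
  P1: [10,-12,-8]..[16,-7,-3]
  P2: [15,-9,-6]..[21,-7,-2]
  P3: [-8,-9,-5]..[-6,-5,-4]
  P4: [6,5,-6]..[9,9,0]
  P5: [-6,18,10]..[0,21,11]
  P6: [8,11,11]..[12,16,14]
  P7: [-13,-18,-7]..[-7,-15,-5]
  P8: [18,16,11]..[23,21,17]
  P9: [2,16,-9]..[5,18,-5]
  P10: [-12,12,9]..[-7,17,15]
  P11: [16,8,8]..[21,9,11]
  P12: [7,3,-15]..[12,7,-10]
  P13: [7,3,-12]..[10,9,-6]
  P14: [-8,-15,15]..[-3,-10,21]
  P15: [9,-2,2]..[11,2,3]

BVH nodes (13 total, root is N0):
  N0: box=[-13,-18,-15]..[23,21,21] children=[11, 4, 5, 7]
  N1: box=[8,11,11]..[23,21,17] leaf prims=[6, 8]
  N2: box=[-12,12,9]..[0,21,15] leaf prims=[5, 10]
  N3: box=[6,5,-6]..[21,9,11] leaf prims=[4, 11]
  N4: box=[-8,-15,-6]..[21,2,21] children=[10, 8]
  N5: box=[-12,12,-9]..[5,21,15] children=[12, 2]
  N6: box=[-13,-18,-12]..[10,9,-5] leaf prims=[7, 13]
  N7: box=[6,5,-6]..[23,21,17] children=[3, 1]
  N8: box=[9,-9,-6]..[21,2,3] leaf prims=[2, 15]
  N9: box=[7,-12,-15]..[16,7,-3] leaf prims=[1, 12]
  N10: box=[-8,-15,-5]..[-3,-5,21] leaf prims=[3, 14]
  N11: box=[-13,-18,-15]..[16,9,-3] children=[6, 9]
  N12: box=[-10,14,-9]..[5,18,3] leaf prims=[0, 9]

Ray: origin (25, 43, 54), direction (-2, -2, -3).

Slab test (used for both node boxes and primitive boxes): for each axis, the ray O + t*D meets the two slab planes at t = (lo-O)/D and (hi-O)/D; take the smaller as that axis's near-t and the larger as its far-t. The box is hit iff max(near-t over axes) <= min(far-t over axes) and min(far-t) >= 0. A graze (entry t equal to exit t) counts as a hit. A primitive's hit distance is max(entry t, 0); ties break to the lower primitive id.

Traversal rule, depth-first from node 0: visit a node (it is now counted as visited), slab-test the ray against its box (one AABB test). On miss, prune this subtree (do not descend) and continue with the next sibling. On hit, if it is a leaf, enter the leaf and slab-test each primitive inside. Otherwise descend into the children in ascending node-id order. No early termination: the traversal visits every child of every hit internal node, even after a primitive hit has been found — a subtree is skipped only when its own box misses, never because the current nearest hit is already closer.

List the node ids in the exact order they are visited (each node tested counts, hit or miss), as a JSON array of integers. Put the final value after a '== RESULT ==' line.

Trace the traversal:
N0 x:[1,19] y:[11,61/2] z:[11,23] -> hit [11,19], descend [4, 5, 7, 11]
  N4 x:[2,33/2] y:[41/2,29] z:[11,20] -> miss, prune
  N5 x:[10,37/2] y:[11,31/2] z:[13,21] -> hit [13,31/2], descend [2, 12]
    N2 x:[25/2,37/2] y:[11,31/2] z:[13,15] -> hit [13,15] leaf, test {P5(miss), P10(miss)}
    N12 x:[10,35/2] y:[25/2,29/2] z:[17,21] -> miss, prune
  N7 x:[1,19/2] y:[11,19] z:[37/3,20] -> miss, prune
  N11 x:[9/2,19] y:[17,61/2] z:[19,23] -> hit [19,19], descend [6, 9]
    N6 x:[15/2,19] y:[17,61/2] z:[59/3,22] -> miss, prune
    N9 x:[9/2,9] y:[18,55/2] z:[19,23] -> miss, prune

Summary -> nodes [0, 4, 5, 2, 12, 7, 11, 6, 9]; box-tests=9; leaf-entries=1; first=miss

== RESULT ==
[0, 4, 5, 2, 12, 7, 11, 6, 9]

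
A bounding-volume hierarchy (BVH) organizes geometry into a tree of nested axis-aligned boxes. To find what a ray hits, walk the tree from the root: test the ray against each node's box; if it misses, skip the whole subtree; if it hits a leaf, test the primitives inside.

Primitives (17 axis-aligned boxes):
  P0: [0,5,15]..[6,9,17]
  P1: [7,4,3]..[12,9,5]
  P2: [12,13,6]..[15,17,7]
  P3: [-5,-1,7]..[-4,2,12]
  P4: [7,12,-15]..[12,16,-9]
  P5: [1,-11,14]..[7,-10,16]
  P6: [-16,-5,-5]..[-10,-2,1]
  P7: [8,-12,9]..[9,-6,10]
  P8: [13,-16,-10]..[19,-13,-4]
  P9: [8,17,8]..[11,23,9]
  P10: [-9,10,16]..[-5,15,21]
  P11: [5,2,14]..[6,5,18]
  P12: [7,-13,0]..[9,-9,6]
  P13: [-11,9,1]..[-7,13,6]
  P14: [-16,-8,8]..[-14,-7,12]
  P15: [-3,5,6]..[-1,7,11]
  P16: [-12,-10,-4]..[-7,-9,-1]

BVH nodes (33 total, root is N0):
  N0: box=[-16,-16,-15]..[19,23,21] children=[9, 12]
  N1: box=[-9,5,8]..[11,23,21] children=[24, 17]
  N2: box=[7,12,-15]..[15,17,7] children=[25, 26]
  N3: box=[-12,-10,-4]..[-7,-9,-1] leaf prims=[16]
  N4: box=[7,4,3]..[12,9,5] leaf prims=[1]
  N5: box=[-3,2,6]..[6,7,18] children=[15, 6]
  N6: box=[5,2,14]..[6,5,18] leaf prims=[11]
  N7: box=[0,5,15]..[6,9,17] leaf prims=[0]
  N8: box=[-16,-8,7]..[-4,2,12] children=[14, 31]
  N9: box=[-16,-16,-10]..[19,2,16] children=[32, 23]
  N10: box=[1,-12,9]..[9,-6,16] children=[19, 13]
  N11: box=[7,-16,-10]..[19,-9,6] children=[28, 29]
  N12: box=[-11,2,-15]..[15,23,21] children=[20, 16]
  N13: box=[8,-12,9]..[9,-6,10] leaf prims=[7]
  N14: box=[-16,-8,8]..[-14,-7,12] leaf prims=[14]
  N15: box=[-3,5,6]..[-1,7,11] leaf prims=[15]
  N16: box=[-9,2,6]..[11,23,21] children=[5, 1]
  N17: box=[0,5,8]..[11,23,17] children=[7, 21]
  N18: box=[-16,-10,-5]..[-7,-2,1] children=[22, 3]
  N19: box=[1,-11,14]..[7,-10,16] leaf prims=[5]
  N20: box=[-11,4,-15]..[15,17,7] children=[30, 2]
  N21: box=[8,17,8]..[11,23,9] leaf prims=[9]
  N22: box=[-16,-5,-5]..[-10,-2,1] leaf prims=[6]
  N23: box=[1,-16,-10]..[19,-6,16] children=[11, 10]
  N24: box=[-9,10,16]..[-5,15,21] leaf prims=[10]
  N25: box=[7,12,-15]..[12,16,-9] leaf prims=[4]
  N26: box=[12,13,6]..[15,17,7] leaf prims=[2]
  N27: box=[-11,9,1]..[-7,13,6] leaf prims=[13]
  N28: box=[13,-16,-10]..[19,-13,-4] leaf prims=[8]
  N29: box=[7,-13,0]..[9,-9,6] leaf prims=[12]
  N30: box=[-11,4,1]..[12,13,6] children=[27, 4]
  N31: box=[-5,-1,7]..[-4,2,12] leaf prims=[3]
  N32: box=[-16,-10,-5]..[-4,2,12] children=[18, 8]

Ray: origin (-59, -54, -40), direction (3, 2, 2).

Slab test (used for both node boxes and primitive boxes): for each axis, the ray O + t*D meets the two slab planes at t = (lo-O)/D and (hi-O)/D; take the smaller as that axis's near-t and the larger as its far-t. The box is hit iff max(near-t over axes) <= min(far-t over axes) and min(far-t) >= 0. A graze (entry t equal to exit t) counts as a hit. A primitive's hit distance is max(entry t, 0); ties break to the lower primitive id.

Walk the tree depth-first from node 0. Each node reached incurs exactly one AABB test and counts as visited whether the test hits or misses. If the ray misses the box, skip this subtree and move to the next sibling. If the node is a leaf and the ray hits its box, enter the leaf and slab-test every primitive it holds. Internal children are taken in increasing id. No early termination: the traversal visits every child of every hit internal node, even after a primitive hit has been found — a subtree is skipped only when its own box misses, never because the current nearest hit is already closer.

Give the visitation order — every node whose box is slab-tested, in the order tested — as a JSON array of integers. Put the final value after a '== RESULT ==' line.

Trace the traversal:
N0 x:[43/3,26] y:[19,77/2] z:[25/2,61/2] -> hit [19,26], descend [9, 12]
  N9 x:[43/3,26] y:[19,28] z:[15,28] -> hit [19,26], descend [23, 32]
    N23 x:[20,26] y:[19,24] z:[15,28] -> hit [20,24], descend [10, 11]
      N10 x:[20,68/3] y:[21,24] z:[49/2,28] -> miss, prune
      N11 x:[22,26] y:[19,45/2] z:[15,23] -> hit [22,45/2], descend [28, 29]
        N28 x:[24,26] y:[19,41/2] z:[15,18] -> miss, prune
        N29 x:[22,68/3] y:[41/2,45/2] z:[20,23] -> hit [22,45/2] leaf, test {P12@t=22}
    N32 x:[43/3,55/3] y:[22,28] z:[35/2,26] -> miss, prune
  N12 x:[16,74/3] y:[28,77/2] z:[25/2,61/2] -> miss, prune

9 AABB tests over nodes [0, 9, 23, 10, 11, 28, 29, 32, 12]; 1 leaf entered; closest P12.

== RESULT ==
[0, 9, 23, 10, 11, 28, 29, 32, 12]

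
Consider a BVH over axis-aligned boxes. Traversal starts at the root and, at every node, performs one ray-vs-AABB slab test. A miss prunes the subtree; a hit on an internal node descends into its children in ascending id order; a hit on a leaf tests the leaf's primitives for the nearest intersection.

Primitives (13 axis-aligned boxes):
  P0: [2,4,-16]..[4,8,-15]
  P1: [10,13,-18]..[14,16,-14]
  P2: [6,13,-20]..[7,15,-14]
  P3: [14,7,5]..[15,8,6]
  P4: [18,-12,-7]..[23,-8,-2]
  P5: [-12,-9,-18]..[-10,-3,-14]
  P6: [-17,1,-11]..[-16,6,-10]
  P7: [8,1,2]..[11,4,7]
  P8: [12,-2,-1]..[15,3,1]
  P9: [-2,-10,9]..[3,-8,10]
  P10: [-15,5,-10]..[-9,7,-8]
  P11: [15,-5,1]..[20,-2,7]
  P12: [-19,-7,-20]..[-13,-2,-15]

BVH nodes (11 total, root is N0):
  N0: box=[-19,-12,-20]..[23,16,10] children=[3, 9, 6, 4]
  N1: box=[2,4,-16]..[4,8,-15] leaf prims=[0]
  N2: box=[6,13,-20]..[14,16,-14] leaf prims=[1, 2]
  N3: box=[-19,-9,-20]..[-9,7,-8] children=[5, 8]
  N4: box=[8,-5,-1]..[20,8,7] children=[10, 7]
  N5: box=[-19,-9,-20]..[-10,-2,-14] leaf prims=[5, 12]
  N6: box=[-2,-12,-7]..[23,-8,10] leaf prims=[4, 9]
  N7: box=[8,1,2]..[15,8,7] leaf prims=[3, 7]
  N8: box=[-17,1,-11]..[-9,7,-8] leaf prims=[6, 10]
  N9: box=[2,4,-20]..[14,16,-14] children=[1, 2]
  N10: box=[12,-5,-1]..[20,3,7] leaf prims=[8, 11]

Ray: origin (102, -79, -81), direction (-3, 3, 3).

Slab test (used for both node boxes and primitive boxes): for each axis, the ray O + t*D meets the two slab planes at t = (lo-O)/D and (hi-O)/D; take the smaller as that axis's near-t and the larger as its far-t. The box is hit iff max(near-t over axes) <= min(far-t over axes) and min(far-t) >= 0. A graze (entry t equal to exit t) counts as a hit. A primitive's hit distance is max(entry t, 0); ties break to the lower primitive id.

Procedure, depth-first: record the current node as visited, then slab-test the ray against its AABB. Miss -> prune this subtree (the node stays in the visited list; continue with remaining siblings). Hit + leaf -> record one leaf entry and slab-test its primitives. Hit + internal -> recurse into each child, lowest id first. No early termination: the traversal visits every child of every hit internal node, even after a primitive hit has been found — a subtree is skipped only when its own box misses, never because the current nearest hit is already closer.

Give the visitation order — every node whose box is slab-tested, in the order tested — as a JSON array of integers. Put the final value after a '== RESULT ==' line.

Trace the traversal:
N0 x:[79/3,121/3] y:[67/3,95/3] z:[61/3,91/3] -> hit [79/3,91/3], descend [3, 4, 6, 9]
  N3 x:[37,121/3] y:[70/3,86/3] z:[61/3,73/3] -> miss, prune
  N4 x:[82/3,94/3] y:[74/3,29] z:[80/3,88/3] -> hit [82/3,29], descend [7, 10]
    N7 x:[29,94/3] y:[80/3,29] z:[83/3,88/3] -> hit [29,29] leaf, test {P3@t=29, P7(miss)}
    N10 x:[82/3,30] y:[74/3,82/3] z:[80/3,88/3] -> hit [82/3,82/3] leaf, test {P8(miss), P11(miss)}
  N6 x:[79/3,104/3] y:[67/3,71/3] z:[74/3,91/3] -> miss, prune
  N9 x:[88/3,100/3] y:[83/3,95/3] z:[61/3,67/3] -> miss, prune

order=[0, 3, 4, 7, 10, 6, 9]  |boxes|=7  |leaves|=2  hit=P3

== RESULT ==
[0, 3, 4, 7, 10, 6, 9]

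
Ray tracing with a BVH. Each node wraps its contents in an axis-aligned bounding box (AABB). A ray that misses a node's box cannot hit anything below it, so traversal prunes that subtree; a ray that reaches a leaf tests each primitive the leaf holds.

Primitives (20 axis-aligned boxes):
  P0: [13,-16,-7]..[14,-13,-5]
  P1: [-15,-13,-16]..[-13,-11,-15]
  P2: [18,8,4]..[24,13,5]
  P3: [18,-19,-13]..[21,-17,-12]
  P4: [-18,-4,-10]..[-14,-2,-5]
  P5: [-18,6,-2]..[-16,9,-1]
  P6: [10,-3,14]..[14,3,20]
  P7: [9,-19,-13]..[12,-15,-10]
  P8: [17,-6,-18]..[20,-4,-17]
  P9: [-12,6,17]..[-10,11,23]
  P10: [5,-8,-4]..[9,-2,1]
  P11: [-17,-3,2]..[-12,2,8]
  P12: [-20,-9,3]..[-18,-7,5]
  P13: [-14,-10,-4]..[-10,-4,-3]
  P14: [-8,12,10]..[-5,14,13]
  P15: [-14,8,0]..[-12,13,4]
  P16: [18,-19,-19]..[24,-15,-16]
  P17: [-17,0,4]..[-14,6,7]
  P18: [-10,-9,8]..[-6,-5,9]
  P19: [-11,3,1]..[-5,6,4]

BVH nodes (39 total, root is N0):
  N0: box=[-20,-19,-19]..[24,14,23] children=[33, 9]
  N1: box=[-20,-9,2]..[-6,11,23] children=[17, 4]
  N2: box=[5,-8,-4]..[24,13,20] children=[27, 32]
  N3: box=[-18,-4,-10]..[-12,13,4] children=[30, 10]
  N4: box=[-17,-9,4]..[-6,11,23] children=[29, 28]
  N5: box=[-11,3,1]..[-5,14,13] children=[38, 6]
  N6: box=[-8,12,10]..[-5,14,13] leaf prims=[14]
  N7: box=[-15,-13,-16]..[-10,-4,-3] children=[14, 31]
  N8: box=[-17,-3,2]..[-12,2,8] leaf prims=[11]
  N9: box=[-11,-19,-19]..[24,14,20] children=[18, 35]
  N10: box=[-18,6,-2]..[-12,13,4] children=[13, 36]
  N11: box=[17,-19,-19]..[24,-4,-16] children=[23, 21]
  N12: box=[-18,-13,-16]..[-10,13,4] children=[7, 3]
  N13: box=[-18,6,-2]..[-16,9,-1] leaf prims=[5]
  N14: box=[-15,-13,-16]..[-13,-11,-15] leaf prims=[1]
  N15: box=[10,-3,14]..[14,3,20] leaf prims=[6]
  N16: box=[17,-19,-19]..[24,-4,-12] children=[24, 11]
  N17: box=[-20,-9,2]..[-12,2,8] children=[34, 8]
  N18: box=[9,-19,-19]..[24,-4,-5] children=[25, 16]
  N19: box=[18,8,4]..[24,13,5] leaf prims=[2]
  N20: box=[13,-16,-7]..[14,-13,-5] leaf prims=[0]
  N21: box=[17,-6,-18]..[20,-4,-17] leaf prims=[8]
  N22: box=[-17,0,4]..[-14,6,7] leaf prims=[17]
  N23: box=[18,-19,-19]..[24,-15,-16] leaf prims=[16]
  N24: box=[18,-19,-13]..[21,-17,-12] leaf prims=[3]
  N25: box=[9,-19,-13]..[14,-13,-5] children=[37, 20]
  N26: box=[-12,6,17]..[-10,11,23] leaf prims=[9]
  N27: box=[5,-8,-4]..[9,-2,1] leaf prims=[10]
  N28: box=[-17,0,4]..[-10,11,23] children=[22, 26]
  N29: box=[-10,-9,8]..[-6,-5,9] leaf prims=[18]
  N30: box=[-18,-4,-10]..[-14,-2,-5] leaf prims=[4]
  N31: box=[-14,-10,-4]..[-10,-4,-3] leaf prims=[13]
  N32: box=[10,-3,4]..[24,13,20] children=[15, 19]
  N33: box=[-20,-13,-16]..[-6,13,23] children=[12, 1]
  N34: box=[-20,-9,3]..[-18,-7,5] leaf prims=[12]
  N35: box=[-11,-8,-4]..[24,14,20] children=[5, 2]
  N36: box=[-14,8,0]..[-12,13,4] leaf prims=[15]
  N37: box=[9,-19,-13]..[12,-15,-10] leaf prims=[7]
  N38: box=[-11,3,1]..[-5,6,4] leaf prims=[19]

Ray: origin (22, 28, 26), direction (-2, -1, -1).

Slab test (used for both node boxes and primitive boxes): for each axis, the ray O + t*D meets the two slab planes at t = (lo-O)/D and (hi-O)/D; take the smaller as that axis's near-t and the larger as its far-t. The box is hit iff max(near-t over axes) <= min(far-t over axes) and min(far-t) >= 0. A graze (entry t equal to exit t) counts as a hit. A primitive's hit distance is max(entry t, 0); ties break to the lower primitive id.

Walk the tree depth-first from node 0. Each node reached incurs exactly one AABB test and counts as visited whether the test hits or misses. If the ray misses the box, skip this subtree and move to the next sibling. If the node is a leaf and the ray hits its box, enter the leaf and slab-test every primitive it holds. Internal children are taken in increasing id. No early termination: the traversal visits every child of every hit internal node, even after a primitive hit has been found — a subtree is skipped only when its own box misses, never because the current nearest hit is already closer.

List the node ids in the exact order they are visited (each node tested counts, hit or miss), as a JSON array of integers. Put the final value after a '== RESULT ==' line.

Traverse from the root:
N0 x:[-1,21] y:[14,47] z:[3,45] -> hit [14,21], descend [9, 33]
  N9 x:[-1,33/2] y:[14,47] z:[6,45] -> hit [14,33/2], descend [18, 35]
    N18 x:[-1,13/2] y:[32,47] z:[31,45] -> miss, prune
    N35 x:[-1,33/2] y:[14,36] z:[6,30] -> hit [14,33/2], descend [2, 5]
      N2 x:[-1,17/2] y:[15,36] z:[6,30] -> miss, prune
      N5 x:[27/2,33/2] y:[14,25] z:[13,25] -> hit [14,33/2], descend [6, 38]
        N6 x:[27/2,15] y:[14,16] z:[13,16] -> hit [14,15] leaf, test {P14@t=14}
        N38 x:[27/2,33/2] y:[22,25] z:[22,25] -> miss, prune
  N33 x:[14,21] y:[15,41] z:[3,42] -> hit [15,21], descend [1, 12]
    N1 x:[14,21] y:[17,37] z:[3,24] -> hit [17,21], descend [4, 17]
      N4 x:[14,39/2] y:[17,37] z:[3,22] -> hit [17,39/2], descend [28, 29]
        N28 x:[16,39/2] y:[17,28] z:[3,22] -> hit [17,39/2], descend [22, 26]
          N22 x:[18,39/2] y:[22,28] z:[19,22] -> miss, prune
          N26 x:[16,17] y:[17,22] z:[3,9] -> miss, prune
        N29 x:[14,16] y:[33,37] z:[17,18] -> miss, prune
      N17 x:[17,21] y:[26,37] z:[18,24] -> miss, prune
    N12 x:[16,20] y:[15,41] z:[22,42] -> miss, prune

Visited [0, 9, 18, 35, 2, 5, 6, 38, 33, 1, 4, 28, 22, 26, 29, 17, 12]. Tests: 17 box, 1 leaf. Nearest: P14.

== RESULT ==
[0, 9, 18, 35, 2, 5, 6, 38, 33, 1, 4, 28, 22, 26, 29, 17, 12]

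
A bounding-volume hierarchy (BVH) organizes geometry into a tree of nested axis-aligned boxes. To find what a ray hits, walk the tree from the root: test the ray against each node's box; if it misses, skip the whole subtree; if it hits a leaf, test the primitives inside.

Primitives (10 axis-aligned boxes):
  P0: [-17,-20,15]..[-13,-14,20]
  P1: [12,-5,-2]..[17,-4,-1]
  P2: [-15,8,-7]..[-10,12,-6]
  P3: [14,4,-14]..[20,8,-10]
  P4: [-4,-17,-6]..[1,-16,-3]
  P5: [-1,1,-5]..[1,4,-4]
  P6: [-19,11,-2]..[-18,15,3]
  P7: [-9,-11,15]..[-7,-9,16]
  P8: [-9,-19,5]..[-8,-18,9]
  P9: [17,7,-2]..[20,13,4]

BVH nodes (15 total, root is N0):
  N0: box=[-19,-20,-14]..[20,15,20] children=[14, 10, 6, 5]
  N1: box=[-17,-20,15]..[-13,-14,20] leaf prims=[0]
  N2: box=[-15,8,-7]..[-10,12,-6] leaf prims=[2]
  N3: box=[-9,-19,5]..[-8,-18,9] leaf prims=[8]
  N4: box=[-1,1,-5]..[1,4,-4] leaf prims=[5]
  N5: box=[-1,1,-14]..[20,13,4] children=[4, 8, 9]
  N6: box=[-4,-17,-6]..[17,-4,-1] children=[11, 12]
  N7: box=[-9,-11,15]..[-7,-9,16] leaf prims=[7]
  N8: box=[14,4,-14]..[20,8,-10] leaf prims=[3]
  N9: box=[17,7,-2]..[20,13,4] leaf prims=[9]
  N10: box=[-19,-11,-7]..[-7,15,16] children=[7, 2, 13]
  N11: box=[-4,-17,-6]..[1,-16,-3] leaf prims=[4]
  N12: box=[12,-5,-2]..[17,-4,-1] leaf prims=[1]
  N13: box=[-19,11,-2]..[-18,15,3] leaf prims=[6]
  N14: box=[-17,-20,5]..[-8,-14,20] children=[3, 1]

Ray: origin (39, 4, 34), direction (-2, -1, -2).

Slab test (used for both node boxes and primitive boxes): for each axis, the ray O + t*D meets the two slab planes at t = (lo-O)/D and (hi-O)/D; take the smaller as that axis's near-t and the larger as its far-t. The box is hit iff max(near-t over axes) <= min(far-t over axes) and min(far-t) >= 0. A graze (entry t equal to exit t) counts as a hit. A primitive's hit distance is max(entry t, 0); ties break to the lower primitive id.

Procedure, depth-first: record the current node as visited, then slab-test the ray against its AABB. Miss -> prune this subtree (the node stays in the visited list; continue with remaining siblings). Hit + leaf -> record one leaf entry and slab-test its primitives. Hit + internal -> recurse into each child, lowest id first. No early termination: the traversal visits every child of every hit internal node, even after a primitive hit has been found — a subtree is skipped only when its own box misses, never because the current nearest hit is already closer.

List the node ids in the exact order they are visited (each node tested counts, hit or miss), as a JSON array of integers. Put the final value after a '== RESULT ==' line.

Trace the traversal:
N0 x:[19/2,29] y:[-11,24] z:[7,24] -> hit [19/2,24], descend [5, 6, 10, 14]
  N5 x:[19/2,20] y:[-9,3] z:[15,24] -> miss, prune
  N6 x:[11,43/2] y:[8,21] z:[35/2,20] -> hit [35/2,20], descend [11, 12]
    N11 x:[19,43/2] y:[20,21] z:[37/2,20] -> hit [20,20] leaf, test {P4@t=20}
    N12 x:[11,27/2] y:[8,9] z:[35/2,18] -> miss, prune
  N10 x:[23,29] y:[-11,15] z:[9,41/2] -> miss, prune
  N14 x:[47/2,28] y:[18,24] z:[7,29/2] -> miss, prune

order=[0, 5, 6, 11, 12, 10, 14]  |boxes|=7  |leaves|=1  hit=P4

== RESULT ==
[0, 5, 6, 11, 12, 10, 14]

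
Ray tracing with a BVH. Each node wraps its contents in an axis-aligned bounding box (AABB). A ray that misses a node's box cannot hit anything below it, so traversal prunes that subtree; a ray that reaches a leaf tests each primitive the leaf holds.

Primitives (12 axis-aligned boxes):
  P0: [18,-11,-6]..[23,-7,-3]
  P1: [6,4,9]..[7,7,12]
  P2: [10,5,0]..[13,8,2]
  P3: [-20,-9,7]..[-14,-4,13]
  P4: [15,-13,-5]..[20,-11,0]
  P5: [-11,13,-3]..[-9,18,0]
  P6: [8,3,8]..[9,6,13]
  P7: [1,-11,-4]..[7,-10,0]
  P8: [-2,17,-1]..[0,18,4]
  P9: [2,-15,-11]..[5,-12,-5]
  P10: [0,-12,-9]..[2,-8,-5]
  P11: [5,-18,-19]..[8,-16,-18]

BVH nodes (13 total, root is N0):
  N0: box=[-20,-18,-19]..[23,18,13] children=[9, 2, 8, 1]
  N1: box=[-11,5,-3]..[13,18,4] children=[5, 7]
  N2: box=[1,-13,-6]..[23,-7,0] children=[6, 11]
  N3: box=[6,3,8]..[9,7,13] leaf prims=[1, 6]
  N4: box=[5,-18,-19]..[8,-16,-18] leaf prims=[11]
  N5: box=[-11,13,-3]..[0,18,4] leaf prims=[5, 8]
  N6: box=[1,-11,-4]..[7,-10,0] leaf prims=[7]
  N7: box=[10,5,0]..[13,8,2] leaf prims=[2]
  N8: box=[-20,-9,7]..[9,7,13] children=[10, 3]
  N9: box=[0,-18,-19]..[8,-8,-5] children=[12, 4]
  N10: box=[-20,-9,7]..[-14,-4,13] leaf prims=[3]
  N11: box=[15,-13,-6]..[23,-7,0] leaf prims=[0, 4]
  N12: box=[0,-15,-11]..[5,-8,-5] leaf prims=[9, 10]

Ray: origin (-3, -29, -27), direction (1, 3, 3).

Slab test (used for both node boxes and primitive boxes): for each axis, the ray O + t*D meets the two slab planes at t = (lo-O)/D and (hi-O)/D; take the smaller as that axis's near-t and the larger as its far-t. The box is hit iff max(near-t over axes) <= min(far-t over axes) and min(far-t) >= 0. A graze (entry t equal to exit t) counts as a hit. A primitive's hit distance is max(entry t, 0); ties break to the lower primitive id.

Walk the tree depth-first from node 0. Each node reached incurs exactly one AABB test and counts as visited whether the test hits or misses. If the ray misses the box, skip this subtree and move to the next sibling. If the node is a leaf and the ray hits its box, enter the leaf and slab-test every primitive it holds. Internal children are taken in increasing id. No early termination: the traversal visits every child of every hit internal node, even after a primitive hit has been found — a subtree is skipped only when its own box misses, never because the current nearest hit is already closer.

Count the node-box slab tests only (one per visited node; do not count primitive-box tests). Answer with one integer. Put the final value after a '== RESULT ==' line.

Walk:
N0 x:[-17,26] y:[11/3,47/3] z:[8/3,40/3] -> hit [11/3,40/3], descend [1, 2, 8, 9]
  N1 x:[-8,16] y:[34/3,47/3] z:[8,31/3] -> miss, prune
  N2 x:[4,26] y:[16/3,22/3] z:[7,9] -> hit [7,22/3], descend [6, 11]
    N6 x:[4,10] y:[6,19/3] z:[23/3,9] -> miss, prune
    N11 x:[18,26] y:[16/3,22/3] z:[7,9] -> miss, prune
  N8 x:[-17,12] y:[20/3,12] z:[34/3,40/3] -> hit [34/3,12], descend [3, 10]
    N3 x:[9,12] y:[32/3,12] z:[35/3,40/3] -> hit [35/3,12] leaf, test {P1(miss), P6@t=35/3}
    N10 x:[-17,-11] y:[20/3,25/3] z:[34/3,40/3] -> miss, prune
  N9 x:[3,11] y:[11/3,7] z:[8/3,22/3] -> hit [11/3,7], descend [4, 12]
    N4 x:[8,11] y:[11/3,13/3] z:[8/3,3] -> miss, prune
    N12 x:[3,8] y:[14/3,7] z:[16/3,22/3] -> hit [16/3,7] leaf, test {P9@t=16/3, P10(miss)}

11 AABB tests over nodes [0, 1, 2, 6, 11, 8, 3, 10, 9, 4, 12]; 2 leaves entered; closest P9.

== RESULT ==
11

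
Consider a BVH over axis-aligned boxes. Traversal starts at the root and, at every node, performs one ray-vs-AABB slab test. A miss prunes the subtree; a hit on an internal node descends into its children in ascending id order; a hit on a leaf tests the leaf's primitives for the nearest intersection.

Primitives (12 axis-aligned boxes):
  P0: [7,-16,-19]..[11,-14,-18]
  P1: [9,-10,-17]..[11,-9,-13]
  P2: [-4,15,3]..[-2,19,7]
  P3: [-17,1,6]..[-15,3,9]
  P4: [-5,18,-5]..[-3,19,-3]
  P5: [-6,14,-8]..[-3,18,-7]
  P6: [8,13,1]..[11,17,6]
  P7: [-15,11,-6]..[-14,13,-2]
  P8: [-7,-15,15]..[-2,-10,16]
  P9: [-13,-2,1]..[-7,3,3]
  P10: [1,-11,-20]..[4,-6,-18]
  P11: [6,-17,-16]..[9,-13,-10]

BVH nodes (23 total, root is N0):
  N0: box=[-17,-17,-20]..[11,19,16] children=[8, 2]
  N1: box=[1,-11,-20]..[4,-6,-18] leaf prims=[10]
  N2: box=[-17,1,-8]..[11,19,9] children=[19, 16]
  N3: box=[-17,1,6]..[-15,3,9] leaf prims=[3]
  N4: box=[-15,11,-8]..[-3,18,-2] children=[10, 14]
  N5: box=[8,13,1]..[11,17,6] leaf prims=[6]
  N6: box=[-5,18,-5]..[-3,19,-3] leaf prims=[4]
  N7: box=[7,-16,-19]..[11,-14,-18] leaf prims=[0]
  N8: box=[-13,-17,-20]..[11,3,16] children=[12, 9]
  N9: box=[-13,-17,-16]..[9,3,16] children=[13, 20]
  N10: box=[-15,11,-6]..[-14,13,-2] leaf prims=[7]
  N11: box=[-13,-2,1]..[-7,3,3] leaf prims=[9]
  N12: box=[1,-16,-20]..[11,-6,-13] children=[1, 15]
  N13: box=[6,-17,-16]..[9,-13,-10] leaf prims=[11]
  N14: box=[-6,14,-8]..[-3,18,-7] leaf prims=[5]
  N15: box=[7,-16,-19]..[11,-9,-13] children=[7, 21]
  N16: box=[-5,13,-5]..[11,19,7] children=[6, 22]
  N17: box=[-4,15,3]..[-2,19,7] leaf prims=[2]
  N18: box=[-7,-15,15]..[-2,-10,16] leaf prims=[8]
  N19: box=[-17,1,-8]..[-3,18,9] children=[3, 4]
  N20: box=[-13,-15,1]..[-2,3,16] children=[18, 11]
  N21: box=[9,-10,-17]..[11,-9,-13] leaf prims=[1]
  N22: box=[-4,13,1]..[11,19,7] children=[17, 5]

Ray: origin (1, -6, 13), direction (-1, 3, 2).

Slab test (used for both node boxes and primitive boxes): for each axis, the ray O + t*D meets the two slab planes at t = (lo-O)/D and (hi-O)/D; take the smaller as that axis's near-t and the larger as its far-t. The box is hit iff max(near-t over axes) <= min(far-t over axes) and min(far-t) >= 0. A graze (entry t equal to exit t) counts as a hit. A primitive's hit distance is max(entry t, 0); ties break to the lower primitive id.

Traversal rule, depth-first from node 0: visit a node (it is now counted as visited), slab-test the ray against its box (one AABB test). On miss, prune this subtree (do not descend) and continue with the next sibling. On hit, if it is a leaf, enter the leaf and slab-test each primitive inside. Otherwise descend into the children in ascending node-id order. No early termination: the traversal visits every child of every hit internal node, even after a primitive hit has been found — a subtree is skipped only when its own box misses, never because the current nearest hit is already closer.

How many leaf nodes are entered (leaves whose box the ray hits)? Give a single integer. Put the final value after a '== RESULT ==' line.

Walk:
N0 x:[-10,18] y:[-11/3,25/3] z:[-33/2,3/2] -> hit [-11/3,3/2], descend [2, 8]
  N2 x:[-10,18] y:[7/3,25/3] z:[-21/2,-2] -> miss, prune
  N8 x:[-10,14] y:[-11/3,3] z:[-33/2,3/2] -> hit [-11/3,3/2], descend [9, 12]
    N9 x:[-8,14] y:[-11/3,3] z:[-29/2,3/2] -> hit [-11/3,3/2], descend [13, 20]
      N13 x:[-8,-5] y:[-11/3,-7/3] z:[-29/2,-23/2] -> miss, prune
      N20 x:[3,14] y:[-3,3] z:[-6,3/2] -> miss, prune
    N12 x:[-10,0] y:[-10/3,0] z:[-33/2,-13] -> miss, prune

Summary -> nodes [0, 2, 8, 9, 13, 20, 12]; box-tests=7; leaf-entries=0; first=miss

== RESULT ==
0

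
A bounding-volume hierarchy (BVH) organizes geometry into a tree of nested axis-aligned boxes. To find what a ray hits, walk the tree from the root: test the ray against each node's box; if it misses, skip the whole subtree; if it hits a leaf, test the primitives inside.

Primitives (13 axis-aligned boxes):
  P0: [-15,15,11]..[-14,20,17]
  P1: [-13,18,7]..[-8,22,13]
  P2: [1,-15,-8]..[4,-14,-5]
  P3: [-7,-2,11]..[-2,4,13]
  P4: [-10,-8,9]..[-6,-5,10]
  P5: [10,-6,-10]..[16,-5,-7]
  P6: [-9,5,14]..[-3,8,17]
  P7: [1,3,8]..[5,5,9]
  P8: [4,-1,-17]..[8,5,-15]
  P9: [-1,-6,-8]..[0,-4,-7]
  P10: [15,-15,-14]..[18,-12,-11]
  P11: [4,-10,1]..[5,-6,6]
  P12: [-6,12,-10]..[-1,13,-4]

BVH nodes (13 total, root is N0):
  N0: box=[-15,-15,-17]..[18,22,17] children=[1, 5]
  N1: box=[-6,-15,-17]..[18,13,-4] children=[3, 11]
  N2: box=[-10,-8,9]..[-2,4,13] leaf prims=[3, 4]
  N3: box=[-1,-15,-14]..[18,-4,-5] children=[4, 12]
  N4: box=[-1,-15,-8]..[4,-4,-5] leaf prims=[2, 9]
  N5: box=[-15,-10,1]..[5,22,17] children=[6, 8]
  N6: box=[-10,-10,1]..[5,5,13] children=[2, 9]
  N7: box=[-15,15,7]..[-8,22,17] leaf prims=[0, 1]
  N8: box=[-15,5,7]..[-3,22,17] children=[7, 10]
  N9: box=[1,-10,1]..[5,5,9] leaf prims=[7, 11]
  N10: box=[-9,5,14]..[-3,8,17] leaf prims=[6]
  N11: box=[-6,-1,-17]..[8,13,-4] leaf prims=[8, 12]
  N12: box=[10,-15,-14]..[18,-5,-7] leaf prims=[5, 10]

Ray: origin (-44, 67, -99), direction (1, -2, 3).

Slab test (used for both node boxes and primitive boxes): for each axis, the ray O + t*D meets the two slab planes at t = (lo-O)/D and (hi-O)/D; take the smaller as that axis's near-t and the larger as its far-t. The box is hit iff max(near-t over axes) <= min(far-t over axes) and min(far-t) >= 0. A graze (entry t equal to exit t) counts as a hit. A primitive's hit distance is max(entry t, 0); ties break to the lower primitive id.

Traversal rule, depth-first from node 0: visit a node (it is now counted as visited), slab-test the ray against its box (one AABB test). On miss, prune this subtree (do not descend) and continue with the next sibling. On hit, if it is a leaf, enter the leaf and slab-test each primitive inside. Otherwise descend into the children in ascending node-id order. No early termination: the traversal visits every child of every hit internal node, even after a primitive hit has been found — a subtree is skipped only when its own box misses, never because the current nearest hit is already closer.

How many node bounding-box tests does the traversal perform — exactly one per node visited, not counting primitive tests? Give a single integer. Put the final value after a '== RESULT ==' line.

Traverse from the root:
N0 x:[29,62] y:[45/2,41] z:[82/3,116/3] -> hit [29,116/3], descend [1, 5]
  N1 x:[38,62] y:[27,41] z:[82/3,95/3] -> miss, prune
  N5 x:[29,49] y:[45/2,77/2] z:[100/3,116/3] -> hit [100/3,77/2], descend [6, 8]
    N6 x:[34,49] y:[31,77/2] z:[100/3,112/3] -> hit [34,112/3], descend [2, 9]
      N2 x:[34,42] y:[63/2,75/2] z:[36,112/3] -> hit [36,112/3] leaf, test {P3(miss), P4@t=36}
      N9 x:[45,49] y:[31,77/2] z:[100/3,36] -> miss, prune
    N8 x:[29,41] y:[45/2,31] z:[106/3,116/3] -> miss, prune

Visited [0, 1, 5, 6, 2, 9, 8]. Tests: 7 box, 1 leaf. Nearest: P4.

== RESULT ==
7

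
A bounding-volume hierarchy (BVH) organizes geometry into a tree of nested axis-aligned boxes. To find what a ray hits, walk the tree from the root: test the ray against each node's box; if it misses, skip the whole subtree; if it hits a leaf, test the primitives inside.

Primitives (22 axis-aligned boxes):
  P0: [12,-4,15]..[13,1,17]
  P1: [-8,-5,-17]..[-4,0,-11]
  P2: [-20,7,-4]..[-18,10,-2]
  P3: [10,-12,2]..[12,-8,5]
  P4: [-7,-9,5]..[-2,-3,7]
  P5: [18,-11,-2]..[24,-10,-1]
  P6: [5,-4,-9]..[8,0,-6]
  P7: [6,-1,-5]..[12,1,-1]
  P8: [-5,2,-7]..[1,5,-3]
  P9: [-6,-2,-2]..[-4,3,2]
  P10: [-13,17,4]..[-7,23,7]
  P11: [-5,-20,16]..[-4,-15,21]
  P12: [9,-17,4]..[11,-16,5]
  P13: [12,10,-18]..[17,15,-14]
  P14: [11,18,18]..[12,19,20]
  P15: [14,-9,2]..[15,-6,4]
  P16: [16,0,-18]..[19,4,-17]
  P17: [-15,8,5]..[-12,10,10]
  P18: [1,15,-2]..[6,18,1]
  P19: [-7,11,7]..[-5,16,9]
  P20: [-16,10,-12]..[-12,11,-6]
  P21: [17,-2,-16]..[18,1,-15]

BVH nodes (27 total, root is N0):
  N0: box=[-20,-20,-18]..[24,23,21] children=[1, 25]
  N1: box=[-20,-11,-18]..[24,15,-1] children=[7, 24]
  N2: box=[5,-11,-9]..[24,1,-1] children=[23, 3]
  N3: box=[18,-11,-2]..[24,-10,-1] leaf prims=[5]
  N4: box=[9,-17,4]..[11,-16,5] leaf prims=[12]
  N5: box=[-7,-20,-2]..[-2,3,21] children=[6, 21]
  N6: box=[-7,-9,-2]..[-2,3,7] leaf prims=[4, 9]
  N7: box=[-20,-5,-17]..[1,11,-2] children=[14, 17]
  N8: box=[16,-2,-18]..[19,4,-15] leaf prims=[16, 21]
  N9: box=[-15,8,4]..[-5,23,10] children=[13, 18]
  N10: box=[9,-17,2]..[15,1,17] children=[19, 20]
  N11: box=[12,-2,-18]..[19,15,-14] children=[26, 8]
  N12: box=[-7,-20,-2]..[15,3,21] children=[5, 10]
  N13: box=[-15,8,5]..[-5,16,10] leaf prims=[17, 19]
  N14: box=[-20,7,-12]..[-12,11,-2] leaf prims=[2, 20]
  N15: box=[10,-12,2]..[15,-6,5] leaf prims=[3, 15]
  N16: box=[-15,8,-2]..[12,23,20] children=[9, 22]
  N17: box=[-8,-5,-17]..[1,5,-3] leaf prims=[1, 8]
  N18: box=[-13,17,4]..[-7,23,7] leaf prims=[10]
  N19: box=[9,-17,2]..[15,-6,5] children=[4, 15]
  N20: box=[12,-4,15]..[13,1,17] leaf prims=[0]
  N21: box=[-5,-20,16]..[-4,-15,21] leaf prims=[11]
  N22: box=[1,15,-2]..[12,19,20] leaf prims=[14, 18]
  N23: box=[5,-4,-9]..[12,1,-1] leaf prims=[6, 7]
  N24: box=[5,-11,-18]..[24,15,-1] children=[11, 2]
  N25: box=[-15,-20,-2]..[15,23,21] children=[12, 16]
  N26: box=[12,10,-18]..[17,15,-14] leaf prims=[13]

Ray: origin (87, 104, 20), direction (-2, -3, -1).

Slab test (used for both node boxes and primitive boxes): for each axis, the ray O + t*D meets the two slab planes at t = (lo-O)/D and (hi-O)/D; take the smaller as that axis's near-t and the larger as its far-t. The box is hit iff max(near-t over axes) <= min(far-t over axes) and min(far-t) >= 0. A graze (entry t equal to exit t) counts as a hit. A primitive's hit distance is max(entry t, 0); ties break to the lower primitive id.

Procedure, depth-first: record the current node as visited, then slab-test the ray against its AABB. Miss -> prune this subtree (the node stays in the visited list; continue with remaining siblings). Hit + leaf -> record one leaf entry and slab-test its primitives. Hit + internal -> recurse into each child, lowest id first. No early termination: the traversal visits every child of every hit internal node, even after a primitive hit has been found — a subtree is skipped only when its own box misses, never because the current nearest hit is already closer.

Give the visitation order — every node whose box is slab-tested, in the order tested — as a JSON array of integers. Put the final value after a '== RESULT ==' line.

Trace the traversal:
N0 x:[63/2,107/2] y:[27,124/3] z:[-1,38] -> hit [63/2,38], descend [1, 25]
  N1 x:[63/2,107/2] y:[89/3,115/3] z:[21,38] -> hit [63/2,38], descend [7, 24]
    N7 x:[43,107/2] y:[31,109/3] z:[22,37] -> miss, prune
    N24 x:[63/2,41] y:[89/3,115/3] z:[21,38] -> hit [63/2,38], descend [2, 11]
      N2 x:[63/2,41] y:[103/3,115/3] z:[21,29] -> miss, prune
      N11 x:[34,75/2] y:[89/3,106/3] z:[34,38] -> hit [34,106/3], descend [8, 26]
        N8 x:[34,71/2] y:[100/3,106/3] z:[35,38] -> hit [35,106/3] leaf, test {P16(miss), P21@t=35}
        N26 x:[35,75/2] y:[89/3,94/3] z:[34,38] -> miss, prune
  N25 x:[36,51] y:[27,124/3] z:[-1,22] -> miss, prune

Visited [0, 1, 7, 24, 2, 11, 8, 26, 25]. Tests: 9 box, 1 leaf. Nearest: P21.

== RESULT ==
[0, 1, 7, 24, 2, 11, 8, 26, 25]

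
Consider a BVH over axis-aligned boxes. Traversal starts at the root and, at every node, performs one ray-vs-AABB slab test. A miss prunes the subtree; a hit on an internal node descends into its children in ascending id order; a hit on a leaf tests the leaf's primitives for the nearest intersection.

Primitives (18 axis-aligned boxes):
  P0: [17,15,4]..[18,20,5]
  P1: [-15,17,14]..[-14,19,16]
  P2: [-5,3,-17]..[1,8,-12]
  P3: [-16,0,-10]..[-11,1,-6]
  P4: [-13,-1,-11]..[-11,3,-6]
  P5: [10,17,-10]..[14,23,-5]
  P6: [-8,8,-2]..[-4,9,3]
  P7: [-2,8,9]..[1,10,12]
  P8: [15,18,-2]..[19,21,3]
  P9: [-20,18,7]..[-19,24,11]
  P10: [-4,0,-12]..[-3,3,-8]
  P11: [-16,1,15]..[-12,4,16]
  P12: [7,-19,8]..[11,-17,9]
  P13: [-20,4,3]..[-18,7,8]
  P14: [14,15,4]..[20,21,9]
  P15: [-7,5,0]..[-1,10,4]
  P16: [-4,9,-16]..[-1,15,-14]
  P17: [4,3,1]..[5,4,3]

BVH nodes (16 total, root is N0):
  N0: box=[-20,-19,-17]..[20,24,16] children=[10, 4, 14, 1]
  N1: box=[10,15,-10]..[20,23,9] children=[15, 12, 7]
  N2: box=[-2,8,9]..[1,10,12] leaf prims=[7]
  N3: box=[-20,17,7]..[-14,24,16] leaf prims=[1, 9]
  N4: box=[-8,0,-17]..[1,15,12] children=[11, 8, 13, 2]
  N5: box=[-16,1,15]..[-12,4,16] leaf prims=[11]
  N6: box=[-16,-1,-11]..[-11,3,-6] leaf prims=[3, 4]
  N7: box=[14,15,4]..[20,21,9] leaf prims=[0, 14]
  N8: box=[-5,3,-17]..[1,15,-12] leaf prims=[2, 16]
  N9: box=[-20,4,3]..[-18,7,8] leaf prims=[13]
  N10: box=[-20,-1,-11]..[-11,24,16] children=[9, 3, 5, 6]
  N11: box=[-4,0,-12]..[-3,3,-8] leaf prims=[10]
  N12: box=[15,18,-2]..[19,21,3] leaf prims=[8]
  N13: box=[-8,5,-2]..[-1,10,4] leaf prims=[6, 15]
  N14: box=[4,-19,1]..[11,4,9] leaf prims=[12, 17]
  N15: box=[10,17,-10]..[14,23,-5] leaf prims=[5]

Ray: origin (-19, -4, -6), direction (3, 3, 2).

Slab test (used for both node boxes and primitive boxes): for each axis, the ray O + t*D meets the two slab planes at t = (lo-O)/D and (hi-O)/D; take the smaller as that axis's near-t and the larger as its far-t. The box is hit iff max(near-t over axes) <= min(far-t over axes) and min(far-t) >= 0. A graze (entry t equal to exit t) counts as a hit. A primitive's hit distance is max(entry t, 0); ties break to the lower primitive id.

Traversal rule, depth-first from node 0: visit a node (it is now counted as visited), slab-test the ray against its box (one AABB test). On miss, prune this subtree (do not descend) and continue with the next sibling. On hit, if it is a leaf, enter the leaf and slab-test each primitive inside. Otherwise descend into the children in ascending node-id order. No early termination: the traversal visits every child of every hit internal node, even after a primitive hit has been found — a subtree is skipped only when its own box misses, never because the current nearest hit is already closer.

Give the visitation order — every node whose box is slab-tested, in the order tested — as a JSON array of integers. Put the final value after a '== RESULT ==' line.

Trace the traversal:
N0 x:[-1/3,13] y:[-5,28/3] z:[-11/2,11] -> hit [-1/3,28/3], descend [1, 4, 10, 14]
  N1 x:[29/3,13] y:[19/3,9] z:[-2,15/2] -> miss, prune
  N4 x:[11/3,20/3] y:[4/3,19/3] z:[-11/2,9] -> hit [11/3,19/3], descend [2, 8, 11, 13]
    N2 x:[17/3,20/3] y:[4,14/3] z:[15/2,9] -> miss, prune
    N8 x:[14/3,20/3] y:[7/3,19/3] z:[-11/2,-3] -> miss, prune
    N11 x:[5,16/3] y:[4/3,7/3] z:[-3,-1] -> miss, prune
    N13 x:[11/3,6] y:[3,14/3] z:[2,5] -> hit [11/3,14/3] leaf, test {P6@t=4, P15@t=4}
  N10 x:[-1/3,8/3] y:[1,28/3] z:[-5/2,11] -> hit [1,8/3], descend [3, 5, 6, 9]
    N3 x:[-1/3,5/3] y:[7,28/3] z:[13/2,11] -> miss, prune
    N5 x:[1,7/3] y:[5/3,8/3] z:[21/2,11] -> miss, prune
    N6 x:[1,8/3] y:[1,7/3] z:[-5/2,0] -> miss, prune
    N9 x:[-1/3,1/3] y:[8/3,11/3] z:[9/2,7] -> miss, prune
  N14 x:[23/3,10] y:[-5,8/3] z:[7/2,15/2] -> miss, prune

order=[0, 1, 4, 2, 8, 11, 13, 10, 3, 5, 6, 9, 14]  |boxes|=13  |leaves|=1  hit=P6

== RESULT ==
[0, 1, 4, 2, 8, 11, 13, 10, 3, 5, 6, 9, 14]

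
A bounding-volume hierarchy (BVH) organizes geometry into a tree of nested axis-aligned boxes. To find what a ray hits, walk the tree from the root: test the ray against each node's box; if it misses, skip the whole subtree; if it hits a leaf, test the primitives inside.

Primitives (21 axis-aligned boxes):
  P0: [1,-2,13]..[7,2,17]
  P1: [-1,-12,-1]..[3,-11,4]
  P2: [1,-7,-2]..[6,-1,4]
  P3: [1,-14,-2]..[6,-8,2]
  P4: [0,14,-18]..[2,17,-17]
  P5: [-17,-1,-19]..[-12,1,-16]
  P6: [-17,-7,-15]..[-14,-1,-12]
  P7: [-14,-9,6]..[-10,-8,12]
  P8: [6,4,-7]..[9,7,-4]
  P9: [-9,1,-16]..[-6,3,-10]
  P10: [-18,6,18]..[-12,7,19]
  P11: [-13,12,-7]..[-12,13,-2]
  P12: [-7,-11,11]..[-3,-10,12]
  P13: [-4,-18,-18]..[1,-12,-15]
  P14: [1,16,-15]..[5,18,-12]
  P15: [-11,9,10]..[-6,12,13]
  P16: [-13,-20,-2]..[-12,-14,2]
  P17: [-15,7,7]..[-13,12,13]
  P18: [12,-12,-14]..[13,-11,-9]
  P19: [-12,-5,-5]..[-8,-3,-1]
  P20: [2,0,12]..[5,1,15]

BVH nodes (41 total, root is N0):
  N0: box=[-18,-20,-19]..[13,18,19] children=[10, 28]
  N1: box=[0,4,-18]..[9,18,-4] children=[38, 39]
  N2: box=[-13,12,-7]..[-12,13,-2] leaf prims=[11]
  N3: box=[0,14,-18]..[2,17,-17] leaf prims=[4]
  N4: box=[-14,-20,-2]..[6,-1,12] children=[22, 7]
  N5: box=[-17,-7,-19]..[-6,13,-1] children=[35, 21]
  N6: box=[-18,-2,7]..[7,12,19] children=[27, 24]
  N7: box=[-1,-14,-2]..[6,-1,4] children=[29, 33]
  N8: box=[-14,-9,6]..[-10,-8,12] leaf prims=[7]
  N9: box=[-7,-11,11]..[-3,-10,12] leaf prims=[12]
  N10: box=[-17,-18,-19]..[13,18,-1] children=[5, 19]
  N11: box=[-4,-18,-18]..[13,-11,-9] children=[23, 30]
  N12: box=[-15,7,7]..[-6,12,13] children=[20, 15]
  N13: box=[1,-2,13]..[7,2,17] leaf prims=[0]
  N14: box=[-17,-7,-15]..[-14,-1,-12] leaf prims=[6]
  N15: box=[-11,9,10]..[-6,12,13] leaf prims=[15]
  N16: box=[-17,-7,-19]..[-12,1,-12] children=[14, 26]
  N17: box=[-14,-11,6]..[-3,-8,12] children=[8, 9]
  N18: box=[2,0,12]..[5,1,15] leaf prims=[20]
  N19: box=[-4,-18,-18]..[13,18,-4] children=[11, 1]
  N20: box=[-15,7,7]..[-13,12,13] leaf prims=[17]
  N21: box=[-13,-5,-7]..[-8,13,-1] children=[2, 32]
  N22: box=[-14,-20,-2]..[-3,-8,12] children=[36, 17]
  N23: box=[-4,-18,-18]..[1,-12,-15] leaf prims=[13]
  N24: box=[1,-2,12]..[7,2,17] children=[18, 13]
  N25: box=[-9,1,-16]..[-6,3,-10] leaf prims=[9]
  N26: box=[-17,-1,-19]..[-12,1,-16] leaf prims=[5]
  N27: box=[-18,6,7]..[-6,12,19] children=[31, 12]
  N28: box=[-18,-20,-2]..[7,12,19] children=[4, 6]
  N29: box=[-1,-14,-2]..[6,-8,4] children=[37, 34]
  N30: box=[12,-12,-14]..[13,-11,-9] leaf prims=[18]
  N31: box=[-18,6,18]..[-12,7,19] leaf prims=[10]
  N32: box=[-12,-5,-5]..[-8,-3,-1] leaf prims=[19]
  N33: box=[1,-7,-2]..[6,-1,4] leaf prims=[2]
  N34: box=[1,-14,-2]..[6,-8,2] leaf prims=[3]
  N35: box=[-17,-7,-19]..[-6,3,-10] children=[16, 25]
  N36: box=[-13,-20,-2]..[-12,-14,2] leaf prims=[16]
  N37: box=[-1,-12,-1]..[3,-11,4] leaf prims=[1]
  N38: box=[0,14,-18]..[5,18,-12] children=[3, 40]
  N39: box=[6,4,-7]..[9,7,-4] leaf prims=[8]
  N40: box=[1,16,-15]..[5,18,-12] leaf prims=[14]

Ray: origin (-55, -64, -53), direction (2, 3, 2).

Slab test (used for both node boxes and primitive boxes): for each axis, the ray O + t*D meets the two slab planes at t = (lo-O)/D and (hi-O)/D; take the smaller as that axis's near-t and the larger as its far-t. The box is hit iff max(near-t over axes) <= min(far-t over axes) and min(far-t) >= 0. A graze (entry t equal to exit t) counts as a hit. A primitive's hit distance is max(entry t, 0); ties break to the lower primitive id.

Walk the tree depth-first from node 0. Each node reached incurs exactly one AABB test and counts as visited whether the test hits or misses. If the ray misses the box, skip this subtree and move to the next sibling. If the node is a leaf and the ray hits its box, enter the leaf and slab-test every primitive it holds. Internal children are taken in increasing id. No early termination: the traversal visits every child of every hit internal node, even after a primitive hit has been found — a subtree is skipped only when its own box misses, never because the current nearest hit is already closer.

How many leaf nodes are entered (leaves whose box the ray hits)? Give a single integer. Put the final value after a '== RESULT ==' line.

Traverse from the root:
N0 x:[37/2,34] y:[44/3,82/3] z:[17,36] -> hit [37/2,82/3], descend [10, 28]
  N10 x:[19,34] y:[46/3,82/3] z:[17,26] -> hit [19,26], descend [5, 19]
    N5 x:[19,49/2] y:[19,77/3] z:[17,26] -> hit [19,49/2], descend [21, 35]
      N21 x:[21,47/2] y:[59/3,77/3] z:[23,26] -> hit [23,47/2], descend [2, 32]
        N2 x:[21,43/2] y:[76/3,77/3] z:[23,51/2] -> miss, prune
        N32 x:[43/2,47/2] y:[59/3,61/3] z:[24,26] -> miss, prune
      N35 x:[19,49/2] y:[19,67/3] z:[17,43/2] -> hit [19,43/2], descend [16, 25]
        N16 x:[19,43/2] y:[19,65/3] z:[17,41/2] -> hit [19,41/2], descend [14, 26]
          N14 x:[19,41/2] y:[19,21] z:[19,41/2] -> hit [19,41/2] leaf, test {P6@t=19}
          N26 x:[19,43/2] y:[21,65/3] z:[17,37/2] -> miss, prune
        N25 x:[23,49/2] y:[65/3,67/3] z:[37/2,43/2] -> miss, prune
    N19 x:[51/2,34] y:[46/3,82/3] z:[35/2,49/2] -> miss, prune
  N28 x:[37/2,31] y:[44/3,76/3] z:[51/2,36] -> miss, prune

Visited [0, 10, 5, 21, 2, 32, 35, 16, 14, 26, 25, 19, 28]. Tests: 13 box, 1 leaf. Nearest: P6.

== RESULT ==
1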